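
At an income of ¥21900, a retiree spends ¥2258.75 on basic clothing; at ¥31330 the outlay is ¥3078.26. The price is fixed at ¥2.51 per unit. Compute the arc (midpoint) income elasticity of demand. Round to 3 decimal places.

0.867

With a constant price, Q₁ = 2258.75/2.51 = 899.900 and Q₂ = 3078.26/2.51 = 1226.398 (equivalently, work directly with expenditure since P cancels).
Midpoint %ΔQ = (3078.26 − 2258.75)/2668.51 = 0.30710; midpoint %ΔI = (31330 − 21900)/26615 = 0.35431.
η = 0.30710 / 0.35431 = 0.867.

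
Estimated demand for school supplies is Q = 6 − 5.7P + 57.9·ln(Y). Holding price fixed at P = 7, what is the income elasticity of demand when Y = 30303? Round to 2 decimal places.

0.10

At P = 7, Y = 30303: Q = 563.570.
Holding P constant, ∂Q/∂Y = 57.9/Y = 0.0019107.
η_Y = (∂Q/∂Y)·(Y/Q) = 0.0019107 × (30303/563.570) = 0.10.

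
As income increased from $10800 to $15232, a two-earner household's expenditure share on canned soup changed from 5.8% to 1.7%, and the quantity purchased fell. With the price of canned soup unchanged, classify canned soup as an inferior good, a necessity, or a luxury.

Quantity demanded falls as income rises, so η < 0.

inferior good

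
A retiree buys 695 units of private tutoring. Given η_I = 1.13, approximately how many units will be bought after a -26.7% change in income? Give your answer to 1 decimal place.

485.3

%ΔQ ≈ η × %ΔI = 1.13 × (-26.7%) = -30.171%.
New Q ≈ 695 × (1 − 0.30171) = 485.3.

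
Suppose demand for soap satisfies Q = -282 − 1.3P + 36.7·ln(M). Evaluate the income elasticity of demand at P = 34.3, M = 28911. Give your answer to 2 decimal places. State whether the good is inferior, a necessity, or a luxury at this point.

At P = 34.3, M = 28911: Q = 50.392.
Holding P constant, ∂Q/∂M = 36.7/M = 0.00126941.
η_M = (∂Q/∂M)·(M/Q) = 0.00126941 × (28911/50.392) = 0.73.
Since 0 < η < 1, this is a necessity.

0.73 (necessity)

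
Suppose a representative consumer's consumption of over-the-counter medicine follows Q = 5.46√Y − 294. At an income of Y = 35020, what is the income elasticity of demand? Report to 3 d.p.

0.702

At Y = 35020: Q = 727.764.
dQ/dY = 5.46/(2√Y) = 0.0145883 at this income.
η = (dQ/dY)·(Y/Q) = 0.0145883 × (35020/727.764) = 0.702.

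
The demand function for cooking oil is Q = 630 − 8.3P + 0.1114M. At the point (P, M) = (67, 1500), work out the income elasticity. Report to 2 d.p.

At P = 67, M = 1500: Q = 241.000.
Holding P constant, ∂Q/∂M = 0.1114.
η_M = (∂Q/∂M)·(M/Q) = 0.1114 × (1500/241.000) = 0.69.

0.69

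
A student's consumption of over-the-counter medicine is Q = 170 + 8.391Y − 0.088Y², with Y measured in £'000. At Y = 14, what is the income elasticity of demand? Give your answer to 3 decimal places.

0.307

At Y = 14: Q = 270.2260.
dQ/dY = 8.391 − 0.176Y = 5.92700.
η = (dQ/dY)·(Y/Q) = 5.92700 × (14/270.2260) = 0.307.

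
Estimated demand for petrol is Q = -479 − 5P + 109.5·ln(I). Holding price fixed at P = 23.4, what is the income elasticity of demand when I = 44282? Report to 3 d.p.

At P = 23.4, I = 44282: Q = 575.468.
Holding P constant, ∂Q/∂I = 109.5/I = 0.00247279.
η_I = (∂Q/∂I)·(I/Q) = 0.00247279 × (44282/575.468) = 0.190.

0.190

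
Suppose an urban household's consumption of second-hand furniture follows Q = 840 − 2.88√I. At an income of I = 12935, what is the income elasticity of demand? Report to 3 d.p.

At I = 12935: Q = 512.451.
dQ/dI = -2.88/(2√I) = -0.0126613 at this income.
η = (dQ/dI)·(I/Q) = -0.0126613 × (12935/512.451) = -0.320.

-0.320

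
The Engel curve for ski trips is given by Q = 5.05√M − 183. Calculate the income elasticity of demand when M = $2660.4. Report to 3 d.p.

1.681

At M = 2660.4: Q = 77.474.
dQ/dM = 5.05/(2√M) = 0.048954 at this income.
η = (dQ/dM)·(M/Q) = 0.048954 × (2660.4/77.474) = 1.681.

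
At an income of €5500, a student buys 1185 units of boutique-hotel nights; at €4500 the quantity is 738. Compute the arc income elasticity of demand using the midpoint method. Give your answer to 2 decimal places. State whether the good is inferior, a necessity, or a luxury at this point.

2.32 (luxury)

ΔQ = 738 − 1185 = -447; midpoint Q̄ = (1185 + 738)/2 = 961.5.
ΔI = 4500 − 5500 = -1000; midpoint Ī = (5500 + 4500)/2 = 5000.
η = (ΔQ/Q̄) ÷ (ΔI/Ī) = (-447/961.5) ÷ (-1000/5000) = 2.32.
η > 1 ⇒ luxury.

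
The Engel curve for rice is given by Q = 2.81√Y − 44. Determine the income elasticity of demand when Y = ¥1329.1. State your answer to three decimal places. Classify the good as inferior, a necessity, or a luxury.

0.876 (necessity)

At Y = 1329.1: Q = 58.444.
dQ/dY = 2.81/(2√Y) = 0.0385387 at this income.
η = (dQ/dY)·(Y/Q) = 0.0385387 × (1329.1/58.444) = 0.876.
Since 0 < η < 1, the good is a necessity.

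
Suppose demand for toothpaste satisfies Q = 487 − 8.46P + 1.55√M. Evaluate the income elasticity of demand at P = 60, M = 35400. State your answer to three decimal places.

0.538

At P = 60, M = 35400: Q = 271.031.
Holding P constant, ∂Q/∂M = 1.55/(2√M) = 0.00411908.
η_M = (∂Q/∂M)·(M/Q) = 0.00411908 × (35400/271.031) = 0.538.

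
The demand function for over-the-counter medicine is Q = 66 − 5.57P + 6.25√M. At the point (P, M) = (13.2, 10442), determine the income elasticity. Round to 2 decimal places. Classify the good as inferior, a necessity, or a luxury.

0.51 (necessity)

At P = 13.2, M = 10442: Q = 631.139.
Holding P constant, ∂Q/∂M = 6.25/(2√M) = 0.0305815.
η_M = (∂Q/∂M)·(M/Q) = 0.0305815 × (10442/631.139) = 0.51.
Since 0 < η < 1, this is a necessity.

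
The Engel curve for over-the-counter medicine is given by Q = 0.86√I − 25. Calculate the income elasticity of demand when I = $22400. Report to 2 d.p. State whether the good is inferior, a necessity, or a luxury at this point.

0.62 (necessity)

At I = 22400: Q = 103.713.
dQ/dI = 0.86/(2√I) = 0.00287306 at this income.
η = (dQ/dI)·(I/Q) = 0.00287306 × (22400/103.713) = 0.62.
Since 0 < η < 1, the good is a necessity.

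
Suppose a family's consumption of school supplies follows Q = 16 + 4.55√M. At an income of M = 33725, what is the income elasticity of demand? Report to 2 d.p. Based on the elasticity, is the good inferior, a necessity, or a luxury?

At M = 33725: Q = 851.579.
dQ/dM = 4.55/(2√M) = 0.0123881 at this income.
η = (dQ/dM)·(M/Q) = 0.0123881 × (33725/851.579) = 0.49.
Since 0 < η < 1, the good is a necessity.

0.49 (necessity)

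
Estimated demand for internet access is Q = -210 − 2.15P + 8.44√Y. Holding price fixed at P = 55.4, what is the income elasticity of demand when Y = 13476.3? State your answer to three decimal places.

0.753

At P = 55.4, Y = 13476.3: Q = 650.668.
Holding P constant, ∂Q/∂Y = 8.44/(2√Y) = 0.0363519.
η_Y = (∂Q/∂Y)·(Y/Q) = 0.0363519 × (13476.3/650.668) = 0.753.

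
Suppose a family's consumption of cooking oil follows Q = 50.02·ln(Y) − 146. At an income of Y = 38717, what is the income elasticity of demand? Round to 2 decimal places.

At Y = 38717: Q = 382.413.
dQ/dY = 50.02/Y = 0.00129194 at this income.
η = (dQ/dY)·(Y/Q) = 0.00129194 × (38717/382.413) = 0.13.

0.13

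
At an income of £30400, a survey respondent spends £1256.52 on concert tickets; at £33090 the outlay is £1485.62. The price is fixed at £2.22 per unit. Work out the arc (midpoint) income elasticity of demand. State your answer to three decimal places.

1.972

With a constant price, Q₁ = 1256.52/2.22 = 566.000 and Q₂ = 1485.62/2.22 = 669.198 (equivalently, work directly with expenditure since P cancels).
Midpoint %ΔQ = (1485.62 − 1256.52)/1371.07 = 0.16710; midpoint %ΔI = (33090 − 30400)/31745 = 0.08474.
η = 0.16710 / 0.08474 = 1.972.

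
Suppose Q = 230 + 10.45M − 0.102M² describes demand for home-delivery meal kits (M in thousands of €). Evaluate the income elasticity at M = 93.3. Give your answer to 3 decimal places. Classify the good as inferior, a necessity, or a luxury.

At M = 93.3: Q = 317.0862.
dQ/dM = 10.45 − 0.204M = -8.58320.
η = (dQ/dM)·(M/Q) = -8.58320 × (93.3/317.0862) = -2.526.
η < 0 ⇒ inferior good.

-2.526 (inferior good)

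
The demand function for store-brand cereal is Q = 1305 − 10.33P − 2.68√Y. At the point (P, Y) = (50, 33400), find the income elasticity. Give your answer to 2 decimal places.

-0.82

At P = 50, Y = 33400: Q = 298.712.
Holding P constant, ∂Q/∂Y = -2.68/(2√Y) = -0.00733215.
η_Y = (∂Q/∂Y)·(Y/Q) = -0.00733215 × (33400/298.712) = -0.82.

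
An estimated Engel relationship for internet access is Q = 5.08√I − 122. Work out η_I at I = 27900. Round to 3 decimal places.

0.584

At I = 27900: Q = 726.527.
dQ/dI = 5.08/(2√I) = 0.0152066 at this income.
η = (dQ/dI)·(I/Q) = 0.0152066 × (27900/726.527) = 0.584.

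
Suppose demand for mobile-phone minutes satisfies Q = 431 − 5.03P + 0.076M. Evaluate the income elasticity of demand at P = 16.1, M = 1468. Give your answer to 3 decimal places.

0.242

At P = 16.1, M = 1468: Q = 461.585.
Holding P constant, ∂Q/∂M = 0.076.
η_M = (∂Q/∂M)·(M/Q) = 0.076 × (1468/461.585) = 0.242.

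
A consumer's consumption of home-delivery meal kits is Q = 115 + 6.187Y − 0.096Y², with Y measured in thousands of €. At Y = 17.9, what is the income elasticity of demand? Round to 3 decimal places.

At Y = 17.9: Q = 194.9879.
dQ/dY = 6.187 − 0.192Y = 2.75020.
η = (dQ/dY)·(Y/Q) = 2.75020 × (17.9/194.9879) = 0.252.

0.252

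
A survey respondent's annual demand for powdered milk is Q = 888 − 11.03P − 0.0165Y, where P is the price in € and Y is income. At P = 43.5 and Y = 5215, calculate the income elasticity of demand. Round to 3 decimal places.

-0.267

At P = 43.5, Y = 5215: Q = 322.148.
Holding P constant, ∂Q/∂Y = −0.0165.
η_Y = (∂Q/∂Y)·(Y/Q) = -0.0165 × (5215/322.148) = -0.267.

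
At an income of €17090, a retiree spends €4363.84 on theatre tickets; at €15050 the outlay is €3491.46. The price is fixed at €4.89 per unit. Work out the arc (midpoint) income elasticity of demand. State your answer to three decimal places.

With a constant price, Q₁ = 4363.84/4.89 = 892.401 and Q₂ = 3491.46/4.89 = 714.000 (equivalently, work directly with expenditure since P cancels).
Midpoint %ΔQ = (3491.46 − 4363.84)/3927.65 = -0.22211; midpoint %ΔI = (15050 − 17090)/16070 = -0.12694.
η = -0.22211 / -0.12694 = 1.750.

1.750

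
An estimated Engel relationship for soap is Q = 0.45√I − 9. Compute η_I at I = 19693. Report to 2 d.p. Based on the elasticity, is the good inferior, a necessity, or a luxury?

At I = 19693: Q = 54.149.
dQ/dI = 0.45/(2√I) = 0.00160334 at this income.
η = (dQ/dI)·(I/Q) = 0.00160334 × (19693/54.149) = 0.58.
Since 0 < η < 1, the good is a necessity.

0.58 (necessity)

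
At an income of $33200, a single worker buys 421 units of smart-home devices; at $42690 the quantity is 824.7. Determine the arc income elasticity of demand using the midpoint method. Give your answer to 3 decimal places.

2.592

ΔQ = 824.7 − 421 = 403.7; midpoint Q̄ = (421 + 824.7)/2 = 622.85.
ΔI = 42690 − 33200 = 9490; midpoint Ī = (33200 + 42690)/2 = 37945.
η = (ΔQ/Q̄) ÷ (ΔI/Ī) = (403.7/622.85) ÷ (9490/37945) = 2.592.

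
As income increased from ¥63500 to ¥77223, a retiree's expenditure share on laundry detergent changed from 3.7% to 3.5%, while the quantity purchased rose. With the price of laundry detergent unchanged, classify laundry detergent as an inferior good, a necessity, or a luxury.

Quantity rises but the budget share falls as income rises, so 0 < η < 1.

necessity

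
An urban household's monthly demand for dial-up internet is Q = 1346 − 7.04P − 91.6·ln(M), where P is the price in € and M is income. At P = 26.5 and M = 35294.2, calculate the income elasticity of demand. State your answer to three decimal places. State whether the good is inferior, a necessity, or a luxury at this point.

At P = 26.5, M = 35294.2: Q = 200.253.
Holding P constant, ∂Q/∂M = -91.6/M = -0.00259533.
η_M = (∂Q/∂M)·(M/Q) = -0.00259533 × (35294.2/200.253) = -0.457.
Since η < 0, this is an inferior good.

-0.457 (inferior good)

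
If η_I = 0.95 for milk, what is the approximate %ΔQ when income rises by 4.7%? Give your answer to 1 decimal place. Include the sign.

4.5%

%ΔQ ≈ η × %ΔI = 0.95 × 4.7% = 4.5%.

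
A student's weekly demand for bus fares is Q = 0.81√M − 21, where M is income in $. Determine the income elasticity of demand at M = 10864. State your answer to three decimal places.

0.666

At M = 10864: Q = 63.427.
dQ/dM = 0.81/(2√M) = 0.00388562 at this income.
η = (dQ/dM)·(M/Q) = 0.00388562 × (10864/63.427) = 0.666.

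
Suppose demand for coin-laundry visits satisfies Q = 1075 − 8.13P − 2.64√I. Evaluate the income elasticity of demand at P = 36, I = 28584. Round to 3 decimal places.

At P = 36, I = 28584: Q = 335.980.
Holding P constant, ∂Q/∂I = -2.64/(2√I) = -0.00780751.
η_I = (∂Q/∂I)·(I/Q) = -0.00780751 × (28584/335.980) = -0.664.

-0.664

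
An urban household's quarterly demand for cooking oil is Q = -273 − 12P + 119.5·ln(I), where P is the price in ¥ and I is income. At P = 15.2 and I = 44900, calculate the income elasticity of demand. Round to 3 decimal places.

0.145

At P = 15.2, I = 44900: Q = 824.707.
Holding P constant, ∂Q/∂I = 119.5/I = 0.00266147.
η_I = (∂Q/∂I)·(I/Q) = 0.00266147 × (44900/824.707) = 0.145.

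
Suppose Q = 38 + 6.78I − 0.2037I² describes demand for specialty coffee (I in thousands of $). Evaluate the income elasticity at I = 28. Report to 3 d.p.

At I = 28: Q = 68.1392.
dQ/dI = 6.78 − 0.4074I = -4.62720.
η = (dQ/dI)·(I/Q) = -4.62720 × (28/68.1392) = -1.901.

-1.901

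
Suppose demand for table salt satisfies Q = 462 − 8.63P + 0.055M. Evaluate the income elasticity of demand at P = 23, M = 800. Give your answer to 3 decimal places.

0.143

At P = 23, M = 800: Q = 307.510.
Holding P constant, ∂Q/∂M = 0.055.
η_M = (∂Q/∂M)·(M/Q) = 0.055 × (800/307.510) = 0.143.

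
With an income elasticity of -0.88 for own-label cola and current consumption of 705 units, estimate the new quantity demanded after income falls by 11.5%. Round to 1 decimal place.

%ΔQ ≈ η × %ΔI = -0.88 × (-11.5%) = 10.12%.
New Q ≈ 705 × (1 + 0.1012) = 776.3.

776.3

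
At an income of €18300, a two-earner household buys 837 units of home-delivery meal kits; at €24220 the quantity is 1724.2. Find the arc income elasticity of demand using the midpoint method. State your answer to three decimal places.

2.488

ΔQ = 1724.2 − 837 = 887.2; midpoint Q̄ = (837 + 1724.2)/2 = 1280.6.
ΔI = 24220 − 18300 = 5920; midpoint Ī = (18300 + 24220)/2 = 21260.
η = (ΔQ/Q̄) ÷ (ΔI/Ī) = (887.2/1280.6) ÷ (5920/21260) = 2.488.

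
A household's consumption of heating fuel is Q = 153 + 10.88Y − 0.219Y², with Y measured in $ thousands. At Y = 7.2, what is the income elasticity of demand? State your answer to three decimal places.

0.253

At Y = 7.2: Q = 219.9830.
dQ/dY = 10.88 − 0.438Y = 7.72640.
η = (dQ/dY)·(Y/Q) = 7.72640 × (7.2/219.9830) = 0.253.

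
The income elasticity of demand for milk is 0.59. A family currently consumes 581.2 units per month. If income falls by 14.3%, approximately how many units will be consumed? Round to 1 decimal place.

532.2

%ΔQ ≈ η × %ΔI = 0.59 × (-14.3%) = -8.437%.
New Q ≈ 581.2 × (1 − 0.08437) = 532.2.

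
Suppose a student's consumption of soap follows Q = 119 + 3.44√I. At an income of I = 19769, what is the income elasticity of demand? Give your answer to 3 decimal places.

At I = 19769: Q = 602.672.
dQ/dI = 3.44/(2√I) = 0.0122331 at this income.
η = (dQ/dI)·(I/Q) = 0.0122331 × (19769/602.672) = 0.401.

0.401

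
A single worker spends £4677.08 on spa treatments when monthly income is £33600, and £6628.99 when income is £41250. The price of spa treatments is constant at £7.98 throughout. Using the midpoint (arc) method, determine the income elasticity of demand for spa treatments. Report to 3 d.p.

1.689

With a constant price, Q₁ = 4677.08/7.98 = 586.100 and Q₂ = 6628.99/7.98 = 830.701 (equivalently, work directly with expenditure since P cancels).
Midpoint %ΔQ = (6628.99 − 4677.08)/5653.04 = 0.34529; midpoint %ΔI = (41250 − 33600)/37425 = 0.20441.
η = 0.34529 / 0.20441 = 1.689.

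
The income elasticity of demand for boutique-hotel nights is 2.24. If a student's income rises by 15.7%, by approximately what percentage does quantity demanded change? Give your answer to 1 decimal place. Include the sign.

35.2%

%ΔQ ≈ η × %ΔI = 2.24 × 15.7% = 35.2%.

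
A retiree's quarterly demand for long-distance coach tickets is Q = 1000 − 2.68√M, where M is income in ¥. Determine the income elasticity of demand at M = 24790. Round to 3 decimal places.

At M = 24790: Q = 578.038.
dQ/dM = -2.68/(2√M) = -0.00851072 at this income.
η = (dQ/dM)·(M/Q) = -0.00851072 × (24790/578.038) = -0.365.

-0.365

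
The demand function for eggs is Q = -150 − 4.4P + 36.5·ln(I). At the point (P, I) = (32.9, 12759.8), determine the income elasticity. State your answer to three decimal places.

0.725

At P = 32.9, I = 12759.8: Q = 50.313.
Holding P constant, ∂Q/∂I = 36.5/I = 0.00286055.
η_I = (∂Q/∂I)·(I/Q) = 0.00286055 × (12759.8/50.313) = 0.725.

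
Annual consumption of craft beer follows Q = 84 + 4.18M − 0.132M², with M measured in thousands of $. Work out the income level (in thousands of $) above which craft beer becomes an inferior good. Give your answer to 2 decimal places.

15.83

dQ/dM = 4.18 − 0.264M.
The good is inferior where dQ/dM < 0. Setting dQ/dM = 0 gives M = 4.18 / 0.264 = 15.83.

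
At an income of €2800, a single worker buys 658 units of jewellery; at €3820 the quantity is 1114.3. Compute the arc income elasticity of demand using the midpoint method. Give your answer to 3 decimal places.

1.671

ΔQ = 1114.3 − 658 = 456.3; midpoint Q̄ = (658 + 1114.3)/2 = 886.15.
ΔI = 3820 − 2800 = 1020; midpoint Ī = (2800 + 3820)/2 = 3310.
η = (ΔQ/Q̄) ÷ (ΔI/Ī) = (456.3/886.15) ÷ (1020/3310) = 1.671.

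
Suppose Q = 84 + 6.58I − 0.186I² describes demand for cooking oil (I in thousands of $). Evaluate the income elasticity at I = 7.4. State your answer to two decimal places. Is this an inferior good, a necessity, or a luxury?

0.23 (necessity)

At I = 7.4: Q = 122.5066.
dQ/dI = 6.58 − 0.372I = 3.82720.
η = (dQ/dI)·(I/Q) = 3.82720 × (7.4/122.5066) = 0.23.
0 < η < 1 ⇒ necessity.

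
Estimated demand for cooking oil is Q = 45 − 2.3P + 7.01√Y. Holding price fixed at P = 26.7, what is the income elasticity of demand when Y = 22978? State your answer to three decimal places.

At P = 26.7, Y = 22978: Q = 1046.201.
Holding P constant, ∂Q/∂Y = 7.01/(2√Y) = 0.0231223.
η_Y = (∂Q/∂Y)·(Y/Q) = 0.0231223 × (22978/1046.201) = 0.508.

0.508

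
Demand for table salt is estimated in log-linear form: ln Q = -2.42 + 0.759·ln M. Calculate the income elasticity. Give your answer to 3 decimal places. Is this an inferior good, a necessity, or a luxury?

0.759 (necessity)

In a log-linear demand, the coefficient on ln M is the income elasticity.
So η = 0.759.
0 < η < 1 ⇒ necessity.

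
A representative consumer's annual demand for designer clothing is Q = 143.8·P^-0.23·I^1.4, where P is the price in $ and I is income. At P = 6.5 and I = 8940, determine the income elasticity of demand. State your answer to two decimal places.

For a multiplicative demand Q = A·P^α·I^β, the income elasticity is β everywhere.
Here β = 1.4, so η = 1.40.

1.40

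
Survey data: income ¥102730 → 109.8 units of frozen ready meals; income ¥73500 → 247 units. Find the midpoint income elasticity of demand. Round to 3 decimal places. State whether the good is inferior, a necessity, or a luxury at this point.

ΔQ = 247 − 109.8 = 137.2; midpoint Q̄ = (109.8 + 247)/2 = 178.4.
ΔI = 73500 − 102730 = -29230; midpoint Ī = (102730 + 73500)/2 = 88115.
η = (ΔQ/Q̄) ÷ (ΔI/Ī) = (137.2/178.4) ÷ (-29230/88115) = -2.318.
η < 0 ⇒ inferior good.

-2.318 (inferior good)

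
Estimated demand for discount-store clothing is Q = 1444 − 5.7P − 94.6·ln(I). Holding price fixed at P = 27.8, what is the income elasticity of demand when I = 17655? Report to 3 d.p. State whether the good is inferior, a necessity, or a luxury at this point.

At P = 27.8, I = 17655: Q = 360.468.
Holding P constant, ∂Q/∂I = -94.6/I = -0.00535826.
η_I = (∂Q/∂I)·(I/Q) = -0.00535826 × (17655/360.468) = -0.262.
Since η < 0, this is an inferior good.

-0.262 (inferior good)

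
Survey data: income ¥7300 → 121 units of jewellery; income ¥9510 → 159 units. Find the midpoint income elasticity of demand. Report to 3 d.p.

ΔQ = 159 − 121 = 38; midpoint Q̄ = (121 + 159)/2 = 140.
ΔI = 9510 − 7300 = 2210; midpoint Ī = (7300 + 9510)/2 = 8405.
η = (ΔQ/Q̄) ÷ (ΔI/Ī) = (38/140) ÷ (2210/8405) = 1.032.

1.032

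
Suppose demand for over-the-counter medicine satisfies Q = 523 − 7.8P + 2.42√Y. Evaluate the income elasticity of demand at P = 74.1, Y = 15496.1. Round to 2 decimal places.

0.61

At P = 74.1, Y = 15496.1: Q = 246.270.
Holding P constant, ∂Q/∂Y = 2.42/(2√Y) = 0.00972018.
η_Y = (∂Q/∂Y)·(Y/Q) = 0.00972018 × (15496.1/246.270) = 0.61.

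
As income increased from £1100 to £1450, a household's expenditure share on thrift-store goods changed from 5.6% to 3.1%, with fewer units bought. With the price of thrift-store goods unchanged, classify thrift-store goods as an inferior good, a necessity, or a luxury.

Quantity demanded falls as income rises, so η < 0.

inferior good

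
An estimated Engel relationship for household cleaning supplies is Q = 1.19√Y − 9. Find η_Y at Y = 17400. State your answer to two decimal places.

0.53

At Y = 17400: Q = 147.972.
dQ/dY = 1.19/(2√Y) = 0.00451068 at this income.
η = (dQ/dY)·(Y/Q) = 0.00451068 × (17400/147.972) = 0.53.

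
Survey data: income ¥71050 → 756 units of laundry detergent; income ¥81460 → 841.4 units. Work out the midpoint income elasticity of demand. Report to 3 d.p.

ΔQ = 841.4 − 756 = 85.4; midpoint Q̄ = (756 + 841.4)/2 = 798.7.
ΔI = 81460 − 71050 = 10410; midpoint Ī = (71050 + 81460)/2 = 76255.
η = (ΔQ/Q̄) ÷ (ΔI/Ī) = (85.4/798.7) ÷ (10410/76255) = 0.783.

0.783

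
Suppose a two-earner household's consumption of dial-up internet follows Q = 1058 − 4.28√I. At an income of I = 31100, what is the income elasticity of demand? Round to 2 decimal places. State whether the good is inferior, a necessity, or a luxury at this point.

-1.24 (inferior good)

At I = 31100: Q = 303.214.
dQ/dI = -4.28/(2√I) = -0.0121348 at this income.
η = (dQ/dI)·(I/Q) = -0.0121348 × (31100/303.214) = -1.24.
Since η < 0, the good is an inferior good.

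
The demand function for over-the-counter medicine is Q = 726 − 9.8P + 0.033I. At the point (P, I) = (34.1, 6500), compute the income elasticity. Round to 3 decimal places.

0.354

At P = 34.1, I = 6500: Q = 606.320.
Holding P constant, ∂Q/∂I = 0.033.
η_I = (∂Q/∂I)·(I/Q) = 0.033 × (6500/606.320) = 0.354.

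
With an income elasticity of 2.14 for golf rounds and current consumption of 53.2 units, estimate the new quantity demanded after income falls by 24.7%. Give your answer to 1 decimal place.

%ΔQ ≈ η × %ΔI = 2.14 × (-24.7%) = -52.858%.
New Q ≈ 53.2 × (1 − 0.52858) = 25.1.

25.1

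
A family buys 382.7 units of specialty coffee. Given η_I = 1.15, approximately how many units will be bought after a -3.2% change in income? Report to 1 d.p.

%ΔQ ≈ η × %ΔI = 1.15 × (-3.2%) = -3.68%.
New Q ≈ 382.7 × (1 − 0.0368) = 368.6.

368.6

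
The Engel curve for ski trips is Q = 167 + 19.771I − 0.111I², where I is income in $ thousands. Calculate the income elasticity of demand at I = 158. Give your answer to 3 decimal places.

At I = 158: Q = 519.8140.
dQ/dI = 19.771 − 0.222I = -15.30500.
η = (dQ/dI)·(I/Q) = -15.30500 × (158/519.8140) = -4.652.

-4.652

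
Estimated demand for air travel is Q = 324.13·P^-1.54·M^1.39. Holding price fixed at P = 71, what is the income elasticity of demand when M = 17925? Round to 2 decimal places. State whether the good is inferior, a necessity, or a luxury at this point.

For a multiplicative demand Q = A·P^α·M^β, the income elasticity is β everywhere.
Here β = 1.39, so η = 1.39.
Since η > 1, this is a luxury.

1.39 (luxury)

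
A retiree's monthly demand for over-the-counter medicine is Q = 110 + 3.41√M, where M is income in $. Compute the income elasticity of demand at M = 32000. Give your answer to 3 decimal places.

At M = 32000: Q = 719.999.
dQ/dM = 3.41/(2√M) = 0.00953124 at this income.
η = (dQ/dM)·(M/Q) = 0.00953124 × (32000/719.999) = 0.424.

0.424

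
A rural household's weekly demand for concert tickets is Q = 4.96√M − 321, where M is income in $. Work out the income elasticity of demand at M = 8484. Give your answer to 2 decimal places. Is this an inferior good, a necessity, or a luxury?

At M = 8484: Q = 135.859.
dQ/dM = 4.96/(2√M) = 0.0269247 at this income.
η = (dQ/dM)·(M/Q) = 0.0269247 × (8484/135.859) = 1.68.
Since η > 1, the good is a luxury.

1.68 (luxury)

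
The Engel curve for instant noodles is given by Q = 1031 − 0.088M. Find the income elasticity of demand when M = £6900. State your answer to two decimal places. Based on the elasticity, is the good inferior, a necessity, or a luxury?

At M = 6900: Q = 423.800.
dQ/dM = −0.088.
η = (dQ/dM)·(M/Q) = -0.088 × (6900/423.800) = -1.43.
Since η < 0, the good is an inferior good.

-1.43 (inferior good)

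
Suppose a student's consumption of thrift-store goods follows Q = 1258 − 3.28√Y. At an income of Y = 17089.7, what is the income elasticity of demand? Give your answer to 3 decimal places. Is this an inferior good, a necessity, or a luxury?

-0.259 (inferior good)

At Y = 17089.7: Q = 829.214.
dQ/dY = -3.28/(2√Y) = -0.0125452 at this income.
η = (dQ/dY)·(Y/Q) = -0.0125452 × (17089.7/829.214) = -0.259.
Since η < 0, the good is an inferior good.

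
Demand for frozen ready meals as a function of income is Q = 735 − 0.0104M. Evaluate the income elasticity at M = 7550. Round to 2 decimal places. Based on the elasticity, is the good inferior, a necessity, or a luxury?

-0.12 (inferior good)

At M = 7550: Q = 656.480.
dQ/dM = −0.0104.
η = (dQ/dM)·(M/Q) = -0.0104 × (7550/656.480) = -0.12.
Since η < 0, the good is an inferior good.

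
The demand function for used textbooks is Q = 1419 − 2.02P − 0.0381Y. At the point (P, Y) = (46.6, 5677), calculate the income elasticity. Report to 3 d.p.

At P = 46.6, Y = 5677: Q = 1108.574.
Holding P constant, ∂Q/∂Y = −0.0381.
η_Y = (∂Q/∂Y)·(Y/Q) = -0.0381 × (5677/1108.574) = -0.195.

-0.195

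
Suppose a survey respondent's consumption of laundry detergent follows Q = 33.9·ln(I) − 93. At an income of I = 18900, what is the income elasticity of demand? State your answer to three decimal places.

At I = 18900: Q = 240.810.
dQ/dI = 33.9/I = 0.00179365 at this income.
η = (dQ/dI)·(I/Q) = 0.00179365 × (18900/240.810) = 0.141.

0.141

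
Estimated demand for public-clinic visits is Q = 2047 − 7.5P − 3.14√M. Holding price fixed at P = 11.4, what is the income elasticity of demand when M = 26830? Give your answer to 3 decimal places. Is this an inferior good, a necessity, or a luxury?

-0.178 (inferior good)

At P = 11.4, M = 26830: Q = 1447.172.
Holding P constant, ∂Q/∂M = -3.14/(2√M) = -0.00958494.
η_M = (∂Q/∂M)·(M/Q) = -0.00958494 × (26830/1447.172) = -0.178.
Since η < 0, this is an inferior good.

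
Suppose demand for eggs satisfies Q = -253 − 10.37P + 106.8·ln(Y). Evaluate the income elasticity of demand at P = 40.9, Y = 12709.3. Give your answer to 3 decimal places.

At P = 40.9, Y = 12709.3: Q = 332.137.
Holding P constant, ∂Q/∂Y = 106.8/Y = 0.0084033.
η_Y = (∂Q/∂Y)·(Y/Q) = 0.0084033 × (12709.3/332.137) = 0.322.

0.322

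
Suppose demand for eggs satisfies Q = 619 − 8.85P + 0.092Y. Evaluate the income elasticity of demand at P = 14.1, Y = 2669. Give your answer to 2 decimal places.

At P = 14.1, Y = 2669: Q = 739.763.
Holding P constant, ∂Q/∂Y = 0.092.
η_Y = (∂Q/∂Y)·(Y/Q) = 0.092 × (2669/739.763) = 0.33.

0.33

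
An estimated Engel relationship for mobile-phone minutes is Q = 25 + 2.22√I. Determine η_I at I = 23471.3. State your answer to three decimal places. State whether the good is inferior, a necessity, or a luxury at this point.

0.466 (necessity)

At I = 23471.3: Q = 365.112.
dQ/dI = 2.22/(2√I) = 0.00724527 at this income.
η = (dQ/dI)·(I/Q) = 0.00724527 × (23471.3/365.112) = 0.466.
Since 0 < η < 1, the good is a necessity.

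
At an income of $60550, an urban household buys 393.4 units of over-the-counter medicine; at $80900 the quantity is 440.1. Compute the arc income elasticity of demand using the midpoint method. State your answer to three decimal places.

0.389

ΔQ = 440.1 − 393.4 = 46.7; midpoint Q̄ = (393.4 + 440.1)/2 = 416.75.
ΔI = 80900 − 60550 = 20350; midpoint Ī = (60550 + 80900)/2 = 70725.
η = (ΔQ/Q̄) ÷ (ΔI/Ī) = (46.7/416.75) ÷ (20350/70725) = 0.389.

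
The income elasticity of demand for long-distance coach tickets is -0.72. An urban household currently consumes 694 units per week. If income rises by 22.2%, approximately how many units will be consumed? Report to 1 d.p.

583.1

%ΔQ ≈ η × %ΔI = -0.72 × 22.2% = -15.984%.
New Q ≈ 694 × (1 − 0.15984) = 583.1.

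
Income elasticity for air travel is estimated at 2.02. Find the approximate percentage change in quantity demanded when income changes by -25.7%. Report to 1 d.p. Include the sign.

%ΔQ ≈ η × %ΔI = 2.02 × (-25.7%) = -51.9%.

-51.9%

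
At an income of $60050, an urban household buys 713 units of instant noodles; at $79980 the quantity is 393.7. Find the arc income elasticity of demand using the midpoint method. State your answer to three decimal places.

-2.027

ΔQ = 393.7 − 713 = -319.3; midpoint Q̄ = (713 + 393.7)/2 = 553.35.
ΔI = 79980 − 60050 = 19930; midpoint Ī = (60050 + 79980)/2 = 70015.
η = (ΔQ/Q̄) ÷ (ΔI/Ī) = (-319.3/553.35) ÷ (19930/70015) = -2.027.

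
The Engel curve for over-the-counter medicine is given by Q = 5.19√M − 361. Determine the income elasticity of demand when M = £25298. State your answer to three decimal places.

0.889

At M = 25298: Q = 464.487.
dQ/dM = 5.19/(2√M) = 0.0163153 at this income.
η = (dQ/dM)·(M/Q) = 0.0163153 × (25298/464.487) = 0.889.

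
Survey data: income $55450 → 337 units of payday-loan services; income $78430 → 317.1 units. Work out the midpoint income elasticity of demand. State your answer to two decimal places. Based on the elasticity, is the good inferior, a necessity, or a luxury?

ΔQ = 317.1 − 337 = -19.9; midpoint Q̄ = (337 + 317.1)/2 = 327.05.
ΔI = 78430 − 55450 = 22980; midpoint Ī = (55450 + 78430)/2 = 66940.
η = (ΔQ/Q̄) ÷ (ΔI/Ī) = (-19.9/327.05) ÷ (22980/66940) = -0.18.
η < 0 ⇒ inferior good.

-0.18 (inferior good)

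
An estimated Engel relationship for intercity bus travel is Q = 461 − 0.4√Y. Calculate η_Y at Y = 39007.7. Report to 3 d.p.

-0.103

At Y = 39007.7: Q = 381.999.
dQ/dY = -0.4/(2√Y) = -0.00101264 at this income.
η = (dQ/dY)·(Y/Q) = -0.00101264 × (39007.7/381.999) = -0.103.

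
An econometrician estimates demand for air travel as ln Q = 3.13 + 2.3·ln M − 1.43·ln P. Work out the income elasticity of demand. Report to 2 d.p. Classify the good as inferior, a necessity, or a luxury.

2.30 (luxury)

In a log-linear demand, the coefficient on ln M is the income elasticity.
So η = 2.30.
η > 1 ⇒ luxury.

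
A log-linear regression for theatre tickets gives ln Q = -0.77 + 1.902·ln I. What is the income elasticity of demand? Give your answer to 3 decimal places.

1.902

In a log-linear demand, the coefficient on ln I is the income elasticity.
So η = 1.902.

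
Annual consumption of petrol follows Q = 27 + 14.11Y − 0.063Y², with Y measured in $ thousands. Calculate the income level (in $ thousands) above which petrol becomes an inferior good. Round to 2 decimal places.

111.98

dQ/dY = 14.11 − 0.126Y.
The good is inferior where dQ/dY < 0. Setting dQ/dY = 0 gives Y = 14.11 / 0.126 = 111.98.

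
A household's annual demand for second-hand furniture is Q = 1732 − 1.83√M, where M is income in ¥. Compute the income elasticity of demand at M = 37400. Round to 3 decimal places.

At M = 37400: Q = 1378.095.
dQ/dM = -1.83/(2√M) = -0.00473135 at this income.
η = (dQ/dM)·(M/Q) = -0.00473135 × (37400/1378.095) = -0.128.

-0.128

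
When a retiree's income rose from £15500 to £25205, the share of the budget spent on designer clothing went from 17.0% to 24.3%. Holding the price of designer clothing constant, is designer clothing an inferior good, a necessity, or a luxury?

luxury

The budget share rises as income rises, so η > 1.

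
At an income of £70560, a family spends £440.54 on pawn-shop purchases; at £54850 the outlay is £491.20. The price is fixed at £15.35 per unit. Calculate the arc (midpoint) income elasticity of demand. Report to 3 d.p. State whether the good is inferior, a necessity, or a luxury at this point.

-0.434 (inferior good)

With a constant price, Q₁ = 440.54/15.35 = 28.700 and Q₂ = 491.20/15.35 = 32.000 (equivalently, work directly with expenditure since P cancels).
Midpoint %ΔQ = (491.20 − 440.54)/465.87 = 0.10874; midpoint %ΔI = (54850 − 70560)/62705 = -0.25054.
η = 0.10874 / -0.25054 = -0.434.
η < 0 ⇒ inferior good.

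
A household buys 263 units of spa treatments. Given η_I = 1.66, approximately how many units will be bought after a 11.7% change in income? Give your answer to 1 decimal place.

314.1

%ΔQ ≈ η × %ΔI = 1.66 × 11.7% = 19.422%.
New Q ≈ 263 × (1 + 0.19422) = 314.1.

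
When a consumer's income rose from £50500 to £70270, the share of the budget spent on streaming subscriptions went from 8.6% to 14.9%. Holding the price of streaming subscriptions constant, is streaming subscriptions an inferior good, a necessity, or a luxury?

luxury

The budget share rises as income rises, so η > 1.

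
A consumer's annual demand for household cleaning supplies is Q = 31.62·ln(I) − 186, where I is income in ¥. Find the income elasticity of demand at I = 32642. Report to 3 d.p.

At I = 32642: Q = 142.638.
dQ/dI = 31.62/I = 0.000968691 at this income.
η = (dQ/dI)·(I/Q) = 0.000968691 × (32642/142.638) = 0.222.

0.222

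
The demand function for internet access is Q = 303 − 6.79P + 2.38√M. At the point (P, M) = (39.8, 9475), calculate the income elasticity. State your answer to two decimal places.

0.44

At P = 39.8, M = 9475: Q = 264.426.
Holding P constant, ∂Q/∂M = 2.38/(2√M) = 0.0122252.
η_M = (∂Q/∂M)·(M/Q) = 0.0122252 × (9475/264.426) = 0.44.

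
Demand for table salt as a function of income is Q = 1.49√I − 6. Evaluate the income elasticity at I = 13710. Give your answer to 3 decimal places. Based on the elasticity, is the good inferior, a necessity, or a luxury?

0.518 (necessity)

At I = 13710: Q = 168.464.
dQ/dI = 1.49/(2√I) = 0.00636264 at this income.
η = (dQ/dI)·(I/Q) = 0.00636264 × (13710/168.464) = 0.518.
Since 0 < η < 1, the good is a necessity.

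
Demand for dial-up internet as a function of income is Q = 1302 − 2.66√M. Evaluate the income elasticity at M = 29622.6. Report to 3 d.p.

At M = 29622.6: Q = 844.182.
dQ/dM = -2.66/(2√M) = -0.00772752 at this income.
η = (dQ/dM)·(M/Q) = -0.00772752 × (29622.6/844.182) = -0.271.

-0.271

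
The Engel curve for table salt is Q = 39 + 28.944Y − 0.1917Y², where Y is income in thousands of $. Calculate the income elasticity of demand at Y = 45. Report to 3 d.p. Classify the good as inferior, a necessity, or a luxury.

0.552 (necessity)

At Y = 45: Q = 953.2875.
dQ/dY = 28.944 − 0.3834Y = 11.69100.
η = (dQ/dY)·(Y/Q) = 11.69100 × (45/953.2875) = 0.552.
0 < η < 1 ⇒ necessity.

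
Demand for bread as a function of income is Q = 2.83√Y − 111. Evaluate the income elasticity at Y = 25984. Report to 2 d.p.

0.66

At Y = 25984: Q = 345.183.
dQ/dY = 2.83/(2√Y) = 0.00877816 at this income.
η = (dQ/dY)·(Y/Q) = 0.00877816 × (25984/345.183) = 0.66.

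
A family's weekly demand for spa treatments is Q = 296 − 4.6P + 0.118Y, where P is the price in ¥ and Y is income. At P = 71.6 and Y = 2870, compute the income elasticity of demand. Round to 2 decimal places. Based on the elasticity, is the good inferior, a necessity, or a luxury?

At P = 71.6, Y = 2870: Q = 305.300.
Holding P constant, ∂Q/∂Y = 0.118.
η_Y = (∂Q/∂Y)·(Y/Q) = 0.118 × (2870/305.300) = 1.11.
Since η > 1, this is a luxury.

1.11 (luxury)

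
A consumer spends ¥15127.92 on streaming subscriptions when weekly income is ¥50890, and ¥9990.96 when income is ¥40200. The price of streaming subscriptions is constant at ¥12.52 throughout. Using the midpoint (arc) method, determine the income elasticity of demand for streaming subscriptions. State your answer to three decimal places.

1.743

With a constant price, Q₁ = 15127.92/12.52 = 1208.300 and Q₂ = 9990.96/12.52 = 798.000 (equivalently, work directly with expenditure since P cancels).
Midpoint %ΔQ = (9990.96 − 15127.92)/12559.44 = -0.40901; midpoint %ΔI = (40200 − 50890)/45545 = -0.23471.
η = -0.40901 / -0.23471 = 1.743.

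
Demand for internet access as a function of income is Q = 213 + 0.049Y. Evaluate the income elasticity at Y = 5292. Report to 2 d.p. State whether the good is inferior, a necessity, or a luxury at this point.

0.55 (necessity)

At Y = 5292: Q = 472.308.
dQ/dY = 0.049.
η = (dQ/dY)·(Y/Q) = 0.049 × (5292/472.308) = 0.55.
Since 0 < η < 1, the good is a necessity.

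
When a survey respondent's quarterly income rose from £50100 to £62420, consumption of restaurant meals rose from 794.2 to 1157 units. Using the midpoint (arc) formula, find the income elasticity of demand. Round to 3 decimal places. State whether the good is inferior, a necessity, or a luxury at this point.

1.698 (luxury)

ΔQ = 1157 − 794.2 = 362.8; midpoint Q̄ = (794.2 + 1157)/2 = 975.6.
ΔI = 62420 − 50100 = 12320; midpoint Ī = (50100 + 62420)/2 = 56260.
η = (ΔQ/Q̄) ÷ (ΔI/Ī) = (362.8/975.6) ÷ (12320/56260) = 1.698.
η > 1 ⇒ luxury.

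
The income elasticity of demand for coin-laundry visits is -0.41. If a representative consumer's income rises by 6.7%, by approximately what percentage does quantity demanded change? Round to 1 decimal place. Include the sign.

-2.7%

%ΔQ ≈ η × %ΔI = -0.41 × 6.7% = -2.7%.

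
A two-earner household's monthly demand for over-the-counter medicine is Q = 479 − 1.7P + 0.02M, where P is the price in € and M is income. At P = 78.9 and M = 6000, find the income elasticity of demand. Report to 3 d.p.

0.258

At P = 78.9, M = 6000: Q = 464.870.
Holding P constant, ∂Q/∂M = 0.02.
η_M = (∂Q/∂M)·(M/Q) = 0.02 × (6000/464.870) = 0.258.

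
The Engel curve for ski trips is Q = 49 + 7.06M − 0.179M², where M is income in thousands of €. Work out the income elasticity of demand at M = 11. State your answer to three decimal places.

At M = 11: Q = 105.0010.
dQ/dM = 7.06 − 0.358M = 3.12200.
η = (dQ/dM)·(M/Q) = 3.12200 × (11/105.0010) = 0.327.

0.327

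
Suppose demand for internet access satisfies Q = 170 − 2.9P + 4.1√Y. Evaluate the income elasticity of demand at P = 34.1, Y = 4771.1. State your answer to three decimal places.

At P = 34.1, Y = 4771.1: Q = 354.310.
Holding P constant, ∂Q/∂Y = 4.1/(2√Y) = 0.0296787.
η_Y = (∂Q/∂Y)·(Y/Q) = 0.0296787 × (4771.1/354.310) = 0.400.

0.400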